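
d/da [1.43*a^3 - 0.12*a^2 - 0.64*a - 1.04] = 4.29*a^2 - 0.24*a - 0.64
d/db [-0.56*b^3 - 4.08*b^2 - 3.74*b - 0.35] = -1.68*b^2 - 8.16*b - 3.74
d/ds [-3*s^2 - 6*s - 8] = -6*s - 6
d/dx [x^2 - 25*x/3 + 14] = 2*x - 25/3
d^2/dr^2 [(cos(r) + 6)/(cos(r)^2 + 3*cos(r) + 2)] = (-9*(1 - cos(2*r))^2*cos(r)/4 - 21*(1 - cos(2*r))^2/4 + 197*cos(r)/2 - 3*cos(2*r) - 12*cos(3*r) + cos(5*r)/2 + 90)/((cos(r) + 1)^3*(cos(r) + 2)^3)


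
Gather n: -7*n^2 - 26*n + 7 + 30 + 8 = -7*n^2 - 26*n + 45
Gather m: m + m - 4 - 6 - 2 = 2*m - 12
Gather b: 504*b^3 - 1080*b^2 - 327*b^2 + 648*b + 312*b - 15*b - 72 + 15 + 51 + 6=504*b^3 - 1407*b^2 + 945*b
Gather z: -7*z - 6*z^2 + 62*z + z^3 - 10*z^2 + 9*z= z^3 - 16*z^2 + 64*z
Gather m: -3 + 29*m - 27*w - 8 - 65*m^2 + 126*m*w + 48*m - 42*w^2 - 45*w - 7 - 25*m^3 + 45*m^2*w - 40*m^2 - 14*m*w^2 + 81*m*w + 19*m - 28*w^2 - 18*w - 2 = -25*m^3 + m^2*(45*w - 105) + m*(-14*w^2 + 207*w + 96) - 70*w^2 - 90*w - 20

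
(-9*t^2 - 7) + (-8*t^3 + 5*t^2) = -8*t^3 - 4*t^2 - 7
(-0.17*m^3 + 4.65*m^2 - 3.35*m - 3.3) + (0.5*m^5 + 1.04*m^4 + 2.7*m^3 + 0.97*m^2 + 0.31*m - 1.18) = 0.5*m^5 + 1.04*m^4 + 2.53*m^3 + 5.62*m^2 - 3.04*m - 4.48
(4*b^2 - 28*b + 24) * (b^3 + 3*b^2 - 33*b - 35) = 4*b^5 - 16*b^4 - 192*b^3 + 856*b^2 + 188*b - 840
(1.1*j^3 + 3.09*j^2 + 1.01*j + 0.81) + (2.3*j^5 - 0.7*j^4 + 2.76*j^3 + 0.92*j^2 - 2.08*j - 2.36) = 2.3*j^5 - 0.7*j^4 + 3.86*j^3 + 4.01*j^2 - 1.07*j - 1.55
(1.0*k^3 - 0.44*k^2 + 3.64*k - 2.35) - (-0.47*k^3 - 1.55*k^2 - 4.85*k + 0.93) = 1.47*k^3 + 1.11*k^2 + 8.49*k - 3.28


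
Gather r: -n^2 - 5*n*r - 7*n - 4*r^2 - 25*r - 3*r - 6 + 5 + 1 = -n^2 - 7*n - 4*r^2 + r*(-5*n - 28)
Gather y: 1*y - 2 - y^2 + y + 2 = -y^2 + 2*y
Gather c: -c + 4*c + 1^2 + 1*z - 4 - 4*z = 3*c - 3*z - 3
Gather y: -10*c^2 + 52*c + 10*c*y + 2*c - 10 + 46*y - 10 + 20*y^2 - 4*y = -10*c^2 + 54*c + 20*y^2 + y*(10*c + 42) - 20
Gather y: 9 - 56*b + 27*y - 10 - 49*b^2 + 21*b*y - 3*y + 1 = -49*b^2 - 56*b + y*(21*b + 24)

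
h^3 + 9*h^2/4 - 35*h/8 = h*(h - 5/4)*(h + 7/2)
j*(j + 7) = j^2 + 7*j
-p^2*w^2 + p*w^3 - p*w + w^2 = w*(-p + w)*(p*w + 1)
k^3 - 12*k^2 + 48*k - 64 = (k - 4)^3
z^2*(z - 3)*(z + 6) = z^4 + 3*z^3 - 18*z^2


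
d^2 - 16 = (d - 4)*(d + 4)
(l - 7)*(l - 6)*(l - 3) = l^3 - 16*l^2 + 81*l - 126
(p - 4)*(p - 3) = p^2 - 7*p + 12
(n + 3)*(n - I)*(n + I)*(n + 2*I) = n^4 + 3*n^3 + 2*I*n^3 + n^2 + 6*I*n^2 + 3*n + 2*I*n + 6*I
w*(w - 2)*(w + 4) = w^3 + 2*w^2 - 8*w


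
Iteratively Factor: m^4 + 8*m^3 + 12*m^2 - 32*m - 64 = (m + 4)*(m^3 + 4*m^2 - 4*m - 16) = (m + 4)^2*(m^2 - 4) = (m - 2)*(m + 4)^2*(m + 2)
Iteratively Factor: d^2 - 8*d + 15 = (d - 5)*(d - 3)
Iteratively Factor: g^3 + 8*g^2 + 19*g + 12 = (g + 4)*(g^2 + 4*g + 3) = (g + 1)*(g + 4)*(g + 3)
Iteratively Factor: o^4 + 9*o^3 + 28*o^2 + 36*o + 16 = (o + 1)*(o^3 + 8*o^2 + 20*o + 16) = (o + 1)*(o + 2)*(o^2 + 6*o + 8) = (o + 1)*(o + 2)^2*(o + 4)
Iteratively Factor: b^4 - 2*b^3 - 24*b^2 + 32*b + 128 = (b + 4)*(b^3 - 6*b^2 + 32) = (b - 4)*(b + 4)*(b^2 - 2*b - 8) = (b - 4)^2*(b + 4)*(b + 2)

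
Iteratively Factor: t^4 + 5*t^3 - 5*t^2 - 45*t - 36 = (t + 1)*(t^3 + 4*t^2 - 9*t - 36) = (t + 1)*(t + 3)*(t^2 + t - 12) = (t + 1)*(t + 3)*(t + 4)*(t - 3)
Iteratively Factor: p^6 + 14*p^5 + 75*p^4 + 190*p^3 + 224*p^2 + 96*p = (p + 4)*(p^5 + 10*p^4 + 35*p^3 + 50*p^2 + 24*p) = (p + 2)*(p + 4)*(p^4 + 8*p^3 + 19*p^2 + 12*p) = (p + 2)*(p + 3)*(p + 4)*(p^3 + 5*p^2 + 4*p) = (p + 1)*(p + 2)*(p + 3)*(p + 4)*(p^2 + 4*p) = (p + 1)*(p + 2)*(p + 3)*(p + 4)^2*(p)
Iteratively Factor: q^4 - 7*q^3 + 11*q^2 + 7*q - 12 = (q - 1)*(q^3 - 6*q^2 + 5*q + 12) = (q - 4)*(q - 1)*(q^2 - 2*q - 3) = (q - 4)*(q - 3)*(q - 1)*(q + 1)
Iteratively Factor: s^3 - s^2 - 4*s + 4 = (s - 2)*(s^2 + s - 2) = (s - 2)*(s + 2)*(s - 1)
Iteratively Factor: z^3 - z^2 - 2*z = (z)*(z^2 - z - 2) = z*(z - 2)*(z + 1)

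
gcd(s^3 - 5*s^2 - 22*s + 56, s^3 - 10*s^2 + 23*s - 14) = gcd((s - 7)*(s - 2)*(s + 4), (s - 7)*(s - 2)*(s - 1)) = s^2 - 9*s + 14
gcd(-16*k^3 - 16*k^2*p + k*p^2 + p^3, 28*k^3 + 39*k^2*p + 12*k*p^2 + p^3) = 4*k^2 + 5*k*p + p^2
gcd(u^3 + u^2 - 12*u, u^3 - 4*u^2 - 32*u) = u^2 + 4*u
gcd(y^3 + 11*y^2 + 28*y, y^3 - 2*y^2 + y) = y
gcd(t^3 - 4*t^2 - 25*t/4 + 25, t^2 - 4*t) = t - 4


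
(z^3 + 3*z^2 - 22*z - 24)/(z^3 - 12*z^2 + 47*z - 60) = (z^2 + 7*z + 6)/(z^2 - 8*z + 15)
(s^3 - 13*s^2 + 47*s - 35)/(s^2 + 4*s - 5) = (s^2 - 12*s + 35)/(s + 5)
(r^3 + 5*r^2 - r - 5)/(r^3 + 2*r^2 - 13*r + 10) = (r + 1)/(r - 2)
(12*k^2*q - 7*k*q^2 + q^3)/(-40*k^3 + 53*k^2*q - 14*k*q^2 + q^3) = q*(-12*k^2 + 7*k*q - q^2)/(40*k^3 - 53*k^2*q + 14*k*q^2 - q^3)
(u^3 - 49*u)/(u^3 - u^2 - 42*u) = (u + 7)/(u + 6)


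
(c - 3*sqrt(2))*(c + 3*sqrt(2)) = c^2 - 18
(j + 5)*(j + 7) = j^2 + 12*j + 35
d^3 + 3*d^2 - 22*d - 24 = (d - 4)*(d + 1)*(d + 6)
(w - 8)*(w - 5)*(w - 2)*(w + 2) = w^4 - 13*w^3 + 36*w^2 + 52*w - 160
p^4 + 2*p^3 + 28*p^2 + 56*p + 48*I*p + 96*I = (p + 2)*(p - 6*I)*(p + 2*I)*(p + 4*I)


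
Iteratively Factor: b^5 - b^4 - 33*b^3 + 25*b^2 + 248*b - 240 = (b - 5)*(b^4 + 4*b^3 - 13*b^2 - 40*b + 48) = (b - 5)*(b + 4)*(b^3 - 13*b + 12) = (b - 5)*(b - 3)*(b + 4)*(b^2 + 3*b - 4) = (b - 5)*(b - 3)*(b - 1)*(b + 4)*(b + 4)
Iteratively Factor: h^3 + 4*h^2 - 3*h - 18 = (h + 3)*(h^2 + h - 6) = (h + 3)^2*(h - 2)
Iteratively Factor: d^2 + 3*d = (d + 3)*(d)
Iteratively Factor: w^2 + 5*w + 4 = (w + 4)*(w + 1)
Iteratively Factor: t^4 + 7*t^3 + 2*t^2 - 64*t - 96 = (t + 4)*(t^3 + 3*t^2 - 10*t - 24) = (t + 4)^2*(t^2 - t - 6) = (t - 3)*(t + 4)^2*(t + 2)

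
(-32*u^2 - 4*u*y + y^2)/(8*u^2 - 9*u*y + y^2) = (4*u + y)/(-u + y)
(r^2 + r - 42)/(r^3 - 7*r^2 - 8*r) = (-r^2 - r + 42)/(r*(-r^2 + 7*r + 8))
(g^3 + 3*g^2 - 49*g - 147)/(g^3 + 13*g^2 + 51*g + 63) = (g - 7)/(g + 3)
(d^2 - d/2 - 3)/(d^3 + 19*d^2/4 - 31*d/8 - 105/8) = 4*(d - 2)/(4*d^2 + 13*d - 35)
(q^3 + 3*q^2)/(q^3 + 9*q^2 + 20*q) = q*(q + 3)/(q^2 + 9*q + 20)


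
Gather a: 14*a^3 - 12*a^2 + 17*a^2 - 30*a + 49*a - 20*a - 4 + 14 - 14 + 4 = 14*a^3 + 5*a^2 - a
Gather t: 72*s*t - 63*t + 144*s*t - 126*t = t*(216*s - 189)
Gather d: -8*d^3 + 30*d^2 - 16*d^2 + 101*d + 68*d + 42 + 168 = -8*d^3 + 14*d^2 + 169*d + 210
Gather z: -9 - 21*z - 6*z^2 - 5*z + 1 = -6*z^2 - 26*z - 8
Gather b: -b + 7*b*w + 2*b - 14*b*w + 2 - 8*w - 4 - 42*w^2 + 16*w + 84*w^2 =b*(1 - 7*w) + 42*w^2 + 8*w - 2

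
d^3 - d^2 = d^2*(d - 1)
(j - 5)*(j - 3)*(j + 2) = j^3 - 6*j^2 - j + 30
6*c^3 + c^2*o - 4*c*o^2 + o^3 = (-3*c + o)*(-2*c + o)*(c + o)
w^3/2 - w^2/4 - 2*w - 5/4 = (w/2 + 1/2)*(w - 5/2)*(w + 1)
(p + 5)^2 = p^2 + 10*p + 25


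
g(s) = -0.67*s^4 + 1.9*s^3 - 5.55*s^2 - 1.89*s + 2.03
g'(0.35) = -5.19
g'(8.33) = -1247.90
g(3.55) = -96.03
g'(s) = -2.68*s^3 + 5.7*s^2 - 11.1*s - 1.89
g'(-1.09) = 20.45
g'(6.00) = -442.17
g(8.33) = -2526.53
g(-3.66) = -278.78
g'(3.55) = -89.36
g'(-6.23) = 936.53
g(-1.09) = -5.91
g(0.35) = 0.76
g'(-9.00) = 2513.43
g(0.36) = 0.71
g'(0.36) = -5.27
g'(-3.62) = 240.12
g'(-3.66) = 246.49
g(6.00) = -667.03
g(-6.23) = -1670.35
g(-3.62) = -269.05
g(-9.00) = -6211.48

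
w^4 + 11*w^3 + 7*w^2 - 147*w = w*(w - 3)*(w + 7)^2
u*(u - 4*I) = u^2 - 4*I*u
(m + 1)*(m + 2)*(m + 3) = m^3 + 6*m^2 + 11*m + 6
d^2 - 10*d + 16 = (d - 8)*(d - 2)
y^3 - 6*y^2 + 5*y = y*(y - 5)*(y - 1)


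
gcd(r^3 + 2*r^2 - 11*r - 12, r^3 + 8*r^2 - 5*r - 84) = r^2 + r - 12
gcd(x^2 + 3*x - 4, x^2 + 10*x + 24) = x + 4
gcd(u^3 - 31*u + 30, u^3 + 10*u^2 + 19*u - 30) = u^2 + 5*u - 6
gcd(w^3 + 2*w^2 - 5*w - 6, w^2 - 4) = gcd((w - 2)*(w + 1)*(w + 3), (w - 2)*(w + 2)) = w - 2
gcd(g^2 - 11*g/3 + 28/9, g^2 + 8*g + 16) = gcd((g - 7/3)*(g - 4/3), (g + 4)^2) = 1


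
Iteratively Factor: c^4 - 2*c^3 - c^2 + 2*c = (c + 1)*(c^3 - 3*c^2 + 2*c) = (c - 1)*(c + 1)*(c^2 - 2*c) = (c - 2)*(c - 1)*(c + 1)*(c)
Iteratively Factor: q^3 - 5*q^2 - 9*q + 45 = (q + 3)*(q^2 - 8*q + 15) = (q - 5)*(q + 3)*(q - 3)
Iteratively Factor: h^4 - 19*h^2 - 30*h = (h + 3)*(h^3 - 3*h^2 - 10*h) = h*(h + 3)*(h^2 - 3*h - 10) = h*(h - 5)*(h + 3)*(h + 2)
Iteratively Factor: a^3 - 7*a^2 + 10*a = (a)*(a^2 - 7*a + 10) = a*(a - 5)*(a - 2)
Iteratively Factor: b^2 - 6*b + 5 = (b - 5)*(b - 1)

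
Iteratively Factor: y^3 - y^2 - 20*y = (y + 4)*(y^2 - 5*y) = (y - 5)*(y + 4)*(y)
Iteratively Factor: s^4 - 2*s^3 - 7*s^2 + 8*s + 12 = (s + 2)*(s^3 - 4*s^2 + s + 6) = (s - 2)*(s + 2)*(s^2 - 2*s - 3) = (s - 3)*(s - 2)*(s + 2)*(s + 1)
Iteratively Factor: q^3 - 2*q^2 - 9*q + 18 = (q - 3)*(q^2 + q - 6) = (q - 3)*(q - 2)*(q + 3)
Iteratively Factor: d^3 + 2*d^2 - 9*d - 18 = (d + 2)*(d^2 - 9) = (d + 2)*(d + 3)*(d - 3)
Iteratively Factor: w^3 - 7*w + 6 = (w - 1)*(w^2 + w - 6) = (w - 1)*(w + 3)*(w - 2)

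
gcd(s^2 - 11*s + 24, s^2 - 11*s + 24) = s^2 - 11*s + 24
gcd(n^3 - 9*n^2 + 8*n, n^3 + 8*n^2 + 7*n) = n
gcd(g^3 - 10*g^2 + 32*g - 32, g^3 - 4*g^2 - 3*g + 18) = 1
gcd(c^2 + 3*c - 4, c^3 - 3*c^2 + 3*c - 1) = c - 1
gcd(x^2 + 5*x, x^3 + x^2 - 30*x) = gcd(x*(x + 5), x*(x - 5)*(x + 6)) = x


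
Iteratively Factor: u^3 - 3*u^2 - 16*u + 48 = (u - 4)*(u^2 + u - 12) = (u - 4)*(u - 3)*(u + 4)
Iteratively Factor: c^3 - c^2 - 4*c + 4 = (c - 1)*(c^2 - 4) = (c - 2)*(c - 1)*(c + 2)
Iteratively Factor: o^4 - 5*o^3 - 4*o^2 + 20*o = (o - 2)*(o^3 - 3*o^2 - 10*o) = (o - 5)*(o - 2)*(o^2 + 2*o) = (o - 5)*(o - 2)*(o + 2)*(o)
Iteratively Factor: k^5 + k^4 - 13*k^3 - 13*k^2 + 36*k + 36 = (k + 3)*(k^4 - 2*k^3 - 7*k^2 + 8*k + 12) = (k + 1)*(k + 3)*(k^3 - 3*k^2 - 4*k + 12) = (k + 1)*(k + 2)*(k + 3)*(k^2 - 5*k + 6) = (k - 2)*(k + 1)*(k + 2)*(k + 3)*(k - 3)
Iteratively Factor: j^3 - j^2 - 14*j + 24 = (j - 2)*(j^2 + j - 12) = (j - 3)*(j - 2)*(j + 4)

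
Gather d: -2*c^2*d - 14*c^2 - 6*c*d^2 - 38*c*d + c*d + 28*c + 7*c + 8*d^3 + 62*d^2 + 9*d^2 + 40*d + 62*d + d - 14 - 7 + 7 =-14*c^2 + 35*c + 8*d^3 + d^2*(71 - 6*c) + d*(-2*c^2 - 37*c + 103) - 14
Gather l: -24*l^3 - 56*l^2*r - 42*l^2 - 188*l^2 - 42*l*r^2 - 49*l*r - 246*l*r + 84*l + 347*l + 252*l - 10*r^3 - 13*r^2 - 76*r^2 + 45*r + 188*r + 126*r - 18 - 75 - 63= -24*l^3 + l^2*(-56*r - 230) + l*(-42*r^2 - 295*r + 683) - 10*r^3 - 89*r^2 + 359*r - 156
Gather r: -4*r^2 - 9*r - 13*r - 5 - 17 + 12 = -4*r^2 - 22*r - 10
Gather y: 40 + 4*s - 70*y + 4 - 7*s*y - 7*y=4*s + y*(-7*s - 77) + 44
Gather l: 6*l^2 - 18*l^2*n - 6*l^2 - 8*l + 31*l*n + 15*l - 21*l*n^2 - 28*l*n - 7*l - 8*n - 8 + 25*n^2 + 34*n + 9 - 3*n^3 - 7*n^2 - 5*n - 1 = -18*l^2*n + l*(-21*n^2 + 3*n) - 3*n^3 + 18*n^2 + 21*n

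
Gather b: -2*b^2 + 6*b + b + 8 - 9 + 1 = -2*b^2 + 7*b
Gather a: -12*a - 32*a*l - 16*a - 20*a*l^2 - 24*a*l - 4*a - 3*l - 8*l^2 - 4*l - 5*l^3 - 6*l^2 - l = a*(-20*l^2 - 56*l - 32) - 5*l^3 - 14*l^2 - 8*l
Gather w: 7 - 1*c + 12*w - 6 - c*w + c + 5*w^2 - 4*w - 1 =5*w^2 + w*(8 - c)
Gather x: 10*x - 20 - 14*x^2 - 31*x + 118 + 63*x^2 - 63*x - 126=49*x^2 - 84*x - 28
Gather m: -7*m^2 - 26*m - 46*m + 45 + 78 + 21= -7*m^2 - 72*m + 144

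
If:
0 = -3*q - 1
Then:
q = -1/3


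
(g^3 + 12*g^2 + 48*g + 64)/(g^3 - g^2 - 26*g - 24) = (g^2 + 8*g + 16)/(g^2 - 5*g - 6)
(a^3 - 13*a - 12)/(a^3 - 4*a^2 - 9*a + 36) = (a + 1)/(a - 3)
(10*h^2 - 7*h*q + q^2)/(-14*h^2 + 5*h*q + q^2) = (-5*h + q)/(7*h + q)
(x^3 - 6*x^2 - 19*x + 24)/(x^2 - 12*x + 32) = (x^2 + 2*x - 3)/(x - 4)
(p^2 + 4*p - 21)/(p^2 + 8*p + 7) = (p - 3)/(p + 1)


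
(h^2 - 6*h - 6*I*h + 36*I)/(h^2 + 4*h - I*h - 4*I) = (h^2 - 6*h*(1 + I) + 36*I)/(h^2 + h*(4 - I) - 4*I)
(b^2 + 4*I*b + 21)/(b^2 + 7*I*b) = (b - 3*I)/b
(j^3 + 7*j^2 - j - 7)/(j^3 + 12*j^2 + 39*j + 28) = (j - 1)/(j + 4)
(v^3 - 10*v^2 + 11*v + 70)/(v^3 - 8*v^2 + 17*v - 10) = (v^2 - 5*v - 14)/(v^2 - 3*v + 2)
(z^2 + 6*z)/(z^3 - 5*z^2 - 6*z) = (z + 6)/(z^2 - 5*z - 6)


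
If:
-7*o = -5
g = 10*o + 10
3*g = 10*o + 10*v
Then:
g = 120/7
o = 5/7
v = 31/7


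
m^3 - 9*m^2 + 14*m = m*(m - 7)*(m - 2)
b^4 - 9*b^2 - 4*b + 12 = (b - 3)*(b - 1)*(b + 2)^2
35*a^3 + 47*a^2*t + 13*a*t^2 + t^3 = (a + t)*(5*a + t)*(7*a + t)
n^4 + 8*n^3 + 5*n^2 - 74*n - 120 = (n - 3)*(n + 2)*(n + 4)*(n + 5)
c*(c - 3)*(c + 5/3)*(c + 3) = c^4 + 5*c^3/3 - 9*c^2 - 15*c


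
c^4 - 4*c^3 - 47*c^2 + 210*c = c*(c - 6)*(c - 5)*(c + 7)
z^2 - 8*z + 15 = (z - 5)*(z - 3)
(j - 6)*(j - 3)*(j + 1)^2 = j^4 - 7*j^3 + j^2 + 27*j + 18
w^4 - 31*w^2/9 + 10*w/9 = w*(w - 5/3)*(w - 1/3)*(w + 2)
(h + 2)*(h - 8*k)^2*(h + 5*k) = h^4 - 11*h^3*k + 2*h^3 - 16*h^2*k^2 - 22*h^2*k + 320*h*k^3 - 32*h*k^2 + 640*k^3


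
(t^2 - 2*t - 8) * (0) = 0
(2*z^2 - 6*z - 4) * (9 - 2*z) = -4*z^3 + 30*z^2 - 46*z - 36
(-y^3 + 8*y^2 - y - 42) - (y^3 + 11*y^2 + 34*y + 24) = -2*y^3 - 3*y^2 - 35*y - 66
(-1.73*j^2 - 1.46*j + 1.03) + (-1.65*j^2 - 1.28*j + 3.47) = -3.38*j^2 - 2.74*j + 4.5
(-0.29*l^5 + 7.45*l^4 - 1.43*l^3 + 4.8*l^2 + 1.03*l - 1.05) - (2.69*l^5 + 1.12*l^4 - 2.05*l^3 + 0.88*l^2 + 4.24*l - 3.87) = -2.98*l^5 + 6.33*l^4 + 0.62*l^3 + 3.92*l^2 - 3.21*l + 2.82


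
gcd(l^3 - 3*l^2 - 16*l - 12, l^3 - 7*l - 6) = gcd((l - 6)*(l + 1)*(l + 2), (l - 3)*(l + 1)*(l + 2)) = l^2 + 3*l + 2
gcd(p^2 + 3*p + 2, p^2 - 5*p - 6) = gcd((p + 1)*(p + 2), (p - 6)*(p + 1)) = p + 1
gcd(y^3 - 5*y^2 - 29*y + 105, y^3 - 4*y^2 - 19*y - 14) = y - 7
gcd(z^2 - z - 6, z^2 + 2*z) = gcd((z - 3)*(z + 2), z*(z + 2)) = z + 2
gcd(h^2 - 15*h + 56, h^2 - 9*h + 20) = 1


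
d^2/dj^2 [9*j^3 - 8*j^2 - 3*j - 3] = 54*j - 16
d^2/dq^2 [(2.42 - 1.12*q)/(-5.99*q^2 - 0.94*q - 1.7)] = ((26.886 - 40.2528*q)*(5.99*q^2 + 0.94*q + 1.7) + (1.12*q - 2.42)*(11.98*q + 0.94)*(23.96*q + 1.88))/(5.99*q^2 + 0.94*q + 1.7)^3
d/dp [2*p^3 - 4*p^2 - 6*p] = 6*p^2 - 8*p - 6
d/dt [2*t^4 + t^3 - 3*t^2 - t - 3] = 8*t^3 + 3*t^2 - 6*t - 1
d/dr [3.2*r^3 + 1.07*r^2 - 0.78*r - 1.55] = 9.6*r^2 + 2.14*r - 0.78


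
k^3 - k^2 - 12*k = k*(k - 4)*(k + 3)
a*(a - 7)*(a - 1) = a^3 - 8*a^2 + 7*a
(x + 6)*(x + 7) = x^2 + 13*x + 42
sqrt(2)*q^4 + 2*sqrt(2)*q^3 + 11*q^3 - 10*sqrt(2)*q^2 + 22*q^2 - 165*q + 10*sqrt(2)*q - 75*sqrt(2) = (q - 3)*(q + 5)*(q + 5*sqrt(2))*(sqrt(2)*q + 1)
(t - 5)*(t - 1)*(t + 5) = t^3 - t^2 - 25*t + 25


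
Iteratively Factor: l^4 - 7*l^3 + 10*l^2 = (l - 5)*(l^3 - 2*l^2) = (l - 5)*(l - 2)*(l^2) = l*(l - 5)*(l - 2)*(l)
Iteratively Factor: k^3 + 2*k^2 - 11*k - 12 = (k + 4)*(k^2 - 2*k - 3) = (k + 1)*(k + 4)*(k - 3)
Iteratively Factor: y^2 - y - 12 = (y + 3)*(y - 4)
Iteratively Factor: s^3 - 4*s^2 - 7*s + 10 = (s - 1)*(s^2 - 3*s - 10) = (s - 5)*(s - 1)*(s + 2)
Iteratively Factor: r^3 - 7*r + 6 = (r + 3)*(r^2 - 3*r + 2) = (r - 1)*(r + 3)*(r - 2)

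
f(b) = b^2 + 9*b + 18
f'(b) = 2*b + 9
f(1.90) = 38.71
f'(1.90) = 12.80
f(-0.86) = 11.00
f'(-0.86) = 7.28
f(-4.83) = -2.14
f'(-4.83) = -0.66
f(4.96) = 87.24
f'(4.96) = 18.92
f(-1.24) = 8.38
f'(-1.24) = 6.52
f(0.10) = 18.91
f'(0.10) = 9.20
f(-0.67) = 12.42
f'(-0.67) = 7.66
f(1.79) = 37.31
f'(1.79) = 12.58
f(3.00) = 54.00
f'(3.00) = 15.00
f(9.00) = 180.00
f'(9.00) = 27.00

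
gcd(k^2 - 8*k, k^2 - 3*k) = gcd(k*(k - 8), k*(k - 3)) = k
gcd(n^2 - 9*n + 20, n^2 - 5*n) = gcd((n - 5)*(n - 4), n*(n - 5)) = n - 5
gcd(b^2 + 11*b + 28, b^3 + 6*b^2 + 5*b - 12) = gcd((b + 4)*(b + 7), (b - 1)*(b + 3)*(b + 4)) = b + 4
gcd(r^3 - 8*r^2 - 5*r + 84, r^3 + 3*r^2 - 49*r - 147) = r^2 - 4*r - 21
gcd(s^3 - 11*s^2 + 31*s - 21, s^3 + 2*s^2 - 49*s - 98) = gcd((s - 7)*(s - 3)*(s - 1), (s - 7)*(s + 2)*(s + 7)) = s - 7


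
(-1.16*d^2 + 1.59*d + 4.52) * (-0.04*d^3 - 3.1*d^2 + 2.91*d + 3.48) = 0.0464*d^5 + 3.5324*d^4 - 8.4854*d^3 - 13.4219*d^2 + 18.6864*d + 15.7296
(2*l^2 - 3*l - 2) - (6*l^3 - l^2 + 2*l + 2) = -6*l^3 + 3*l^2 - 5*l - 4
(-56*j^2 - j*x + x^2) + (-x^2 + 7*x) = -56*j^2 - j*x + 7*x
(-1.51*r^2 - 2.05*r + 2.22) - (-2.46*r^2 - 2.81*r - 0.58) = 0.95*r^2 + 0.76*r + 2.8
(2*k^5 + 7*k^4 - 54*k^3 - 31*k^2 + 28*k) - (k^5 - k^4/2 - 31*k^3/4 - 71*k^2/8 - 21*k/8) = k^5 + 15*k^4/2 - 185*k^3/4 - 177*k^2/8 + 245*k/8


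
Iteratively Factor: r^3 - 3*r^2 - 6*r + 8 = (r - 4)*(r^2 + r - 2) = (r - 4)*(r - 1)*(r + 2)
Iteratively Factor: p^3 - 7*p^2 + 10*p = (p - 5)*(p^2 - 2*p) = p*(p - 5)*(p - 2)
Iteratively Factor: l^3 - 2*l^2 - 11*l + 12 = (l - 4)*(l^2 + 2*l - 3) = (l - 4)*(l - 1)*(l + 3)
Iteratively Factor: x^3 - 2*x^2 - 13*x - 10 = (x + 1)*(x^2 - 3*x - 10) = (x - 5)*(x + 1)*(x + 2)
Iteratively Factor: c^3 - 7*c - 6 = (c + 1)*(c^2 - c - 6) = (c + 1)*(c + 2)*(c - 3)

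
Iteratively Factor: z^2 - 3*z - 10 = (z - 5)*(z + 2)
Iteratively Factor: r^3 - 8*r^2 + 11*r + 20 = (r - 4)*(r^2 - 4*r - 5) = (r - 5)*(r - 4)*(r + 1)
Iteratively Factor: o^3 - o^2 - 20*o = (o + 4)*(o^2 - 5*o) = o*(o + 4)*(o - 5)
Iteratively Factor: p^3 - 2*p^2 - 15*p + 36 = (p + 4)*(p^2 - 6*p + 9) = (p - 3)*(p + 4)*(p - 3)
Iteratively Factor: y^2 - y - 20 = (y + 4)*(y - 5)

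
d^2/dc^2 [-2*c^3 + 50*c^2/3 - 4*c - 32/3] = 100/3 - 12*c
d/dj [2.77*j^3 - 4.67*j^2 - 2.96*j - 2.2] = 8.31*j^2 - 9.34*j - 2.96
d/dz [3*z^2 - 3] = 6*z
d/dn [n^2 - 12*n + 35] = 2*n - 12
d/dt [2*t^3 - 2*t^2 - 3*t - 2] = 6*t^2 - 4*t - 3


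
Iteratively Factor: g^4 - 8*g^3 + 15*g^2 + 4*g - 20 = (g - 2)*(g^3 - 6*g^2 + 3*g + 10) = (g - 2)*(g + 1)*(g^2 - 7*g + 10) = (g - 5)*(g - 2)*(g + 1)*(g - 2)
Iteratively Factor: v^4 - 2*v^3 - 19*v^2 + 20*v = (v - 1)*(v^3 - v^2 - 20*v) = v*(v - 1)*(v^2 - v - 20) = v*(v - 1)*(v + 4)*(v - 5)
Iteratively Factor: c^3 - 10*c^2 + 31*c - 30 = (c - 2)*(c^2 - 8*c + 15) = (c - 3)*(c - 2)*(c - 5)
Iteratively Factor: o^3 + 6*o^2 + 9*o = (o + 3)*(o^2 + 3*o) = (o + 3)^2*(o)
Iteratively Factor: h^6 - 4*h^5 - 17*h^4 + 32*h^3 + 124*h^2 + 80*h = (h - 4)*(h^5 - 17*h^3 - 36*h^2 - 20*h) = (h - 5)*(h - 4)*(h^4 + 5*h^3 + 8*h^2 + 4*h) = (h - 5)*(h - 4)*(h + 1)*(h^3 + 4*h^2 + 4*h) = (h - 5)*(h - 4)*(h + 1)*(h + 2)*(h^2 + 2*h) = h*(h - 5)*(h - 4)*(h + 1)*(h + 2)*(h + 2)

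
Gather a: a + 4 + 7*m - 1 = a + 7*m + 3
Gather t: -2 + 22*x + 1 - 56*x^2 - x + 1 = -56*x^2 + 21*x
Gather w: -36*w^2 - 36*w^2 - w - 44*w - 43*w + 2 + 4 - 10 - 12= -72*w^2 - 88*w - 16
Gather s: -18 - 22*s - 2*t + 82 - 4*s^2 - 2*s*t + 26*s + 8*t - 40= -4*s^2 + s*(4 - 2*t) + 6*t + 24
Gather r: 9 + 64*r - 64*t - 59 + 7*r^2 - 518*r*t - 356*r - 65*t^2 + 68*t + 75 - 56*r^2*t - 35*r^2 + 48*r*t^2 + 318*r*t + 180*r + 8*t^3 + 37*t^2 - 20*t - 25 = r^2*(-56*t - 28) + r*(48*t^2 - 200*t - 112) + 8*t^3 - 28*t^2 - 16*t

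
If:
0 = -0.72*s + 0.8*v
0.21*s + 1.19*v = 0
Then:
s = 0.00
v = 0.00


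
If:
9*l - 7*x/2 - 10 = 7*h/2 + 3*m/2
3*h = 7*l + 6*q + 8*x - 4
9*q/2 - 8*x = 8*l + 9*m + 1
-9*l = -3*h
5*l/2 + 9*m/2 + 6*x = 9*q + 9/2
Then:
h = -8982/215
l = -2994/215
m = 3509/215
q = 776/645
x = -167/43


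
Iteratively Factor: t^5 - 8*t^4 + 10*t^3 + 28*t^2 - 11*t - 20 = (t - 4)*(t^4 - 4*t^3 - 6*t^2 + 4*t + 5) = (t - 4)*(t + 1)*(t^3 - 5*t^2 - t + 5) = (t - 4)*(t - 1)*(t + 1)*(t^2 - 4*t - 5) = (t - 5)*(t - 4)*(t - 1)*(t + 1)*(t + 1)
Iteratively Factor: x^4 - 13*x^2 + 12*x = (x - 1)*(x^3 + x^2 - 12*x) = x*(x - 1)*(x^2 + x - 12) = x*(x - 3)*(x - 1)*(x + 4)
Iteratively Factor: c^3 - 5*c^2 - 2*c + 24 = (c + 2)*(c^2 - 7*c + 12) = (c - 3)*(c + 2)*(c - 4)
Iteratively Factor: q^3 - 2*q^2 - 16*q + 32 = (q - 2)*(q^2 - 16) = (q - 2)*(q + 4)*(q - 4)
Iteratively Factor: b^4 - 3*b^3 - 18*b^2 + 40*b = (b - 2)*(b^3 - b^2 - 20*b) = b*(b - 2)*(b^2 - b - 20) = b*(b - 2)*(b + 4)*(b - 5)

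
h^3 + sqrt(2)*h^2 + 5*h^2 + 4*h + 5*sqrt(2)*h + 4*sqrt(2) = (h + 1)*(h + 4)*(h + sqrt(2))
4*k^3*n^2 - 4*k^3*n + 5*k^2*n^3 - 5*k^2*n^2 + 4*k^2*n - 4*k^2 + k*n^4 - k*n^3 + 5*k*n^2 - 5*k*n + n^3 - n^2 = (k + n)*(4*k + n)*(n - 1)*(k*n + 1)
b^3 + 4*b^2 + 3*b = b*(b + 1)*(b + 3)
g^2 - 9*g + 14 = (g - 7)*(g - 2)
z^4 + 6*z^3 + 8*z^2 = z^2*(z + 2)*(z + 4)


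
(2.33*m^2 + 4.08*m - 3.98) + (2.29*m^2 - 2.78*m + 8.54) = 4.62*m^2 + 1.3*m + 4.56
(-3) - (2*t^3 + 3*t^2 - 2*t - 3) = -2*t^3 - 3*t^2 + 2*t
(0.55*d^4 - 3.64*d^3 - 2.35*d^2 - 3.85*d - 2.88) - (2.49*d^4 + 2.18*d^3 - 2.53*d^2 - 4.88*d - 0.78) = -1.94*d^4 - 5.82*d^3 + 0.18*d^2 + 1.03*d - 2.1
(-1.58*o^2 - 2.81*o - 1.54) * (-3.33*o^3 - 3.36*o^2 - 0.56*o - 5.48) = 5.2614*o^5 + 14.6661*o^4 + 15.4546*o^3 + 15.4064*o^2 + 16.2612*o + 8.4392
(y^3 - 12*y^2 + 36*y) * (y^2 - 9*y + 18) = y^5 - 21*y^4 + 162*y^3 - 540*y^2 + 648*y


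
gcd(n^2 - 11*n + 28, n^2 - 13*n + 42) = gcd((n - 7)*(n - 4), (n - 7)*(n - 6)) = n - 7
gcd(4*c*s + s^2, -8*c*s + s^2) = s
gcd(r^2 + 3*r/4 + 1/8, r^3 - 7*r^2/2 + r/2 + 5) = 1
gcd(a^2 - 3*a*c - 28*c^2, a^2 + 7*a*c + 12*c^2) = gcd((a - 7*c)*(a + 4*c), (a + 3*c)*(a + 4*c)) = a + 4*c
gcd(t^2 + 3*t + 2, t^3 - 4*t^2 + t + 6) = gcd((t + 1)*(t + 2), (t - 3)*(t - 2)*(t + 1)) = t + 1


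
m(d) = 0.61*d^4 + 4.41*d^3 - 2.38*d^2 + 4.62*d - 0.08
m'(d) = 2.44*d^3 + 13.23*d^2 - 4.76*d + 4.62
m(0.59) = 2.80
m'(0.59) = 6.92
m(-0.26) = -1.52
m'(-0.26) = 6.71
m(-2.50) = -71.58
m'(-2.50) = 61.08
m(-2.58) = -76.55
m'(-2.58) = 63.06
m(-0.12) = -0.68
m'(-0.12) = 5.38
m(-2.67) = -82.32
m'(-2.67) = 65.20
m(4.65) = 698.54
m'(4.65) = 513.88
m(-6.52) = -251.34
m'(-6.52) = -78.22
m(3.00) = 160.84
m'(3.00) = 175.29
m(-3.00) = -105.02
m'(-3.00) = 72.09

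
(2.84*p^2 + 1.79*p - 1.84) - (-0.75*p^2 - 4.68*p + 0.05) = 3.59*p^2 + 6.47*p - 1.89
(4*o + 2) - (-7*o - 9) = 11*o + 11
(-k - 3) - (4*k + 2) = -5*k - 5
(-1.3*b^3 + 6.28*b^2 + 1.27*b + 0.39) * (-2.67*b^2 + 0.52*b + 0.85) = 3.471*b^5 - 17.4436*b^4 - 1.2303*b^3 + 4.9571*b^2 + 1.2823*b + 0.3315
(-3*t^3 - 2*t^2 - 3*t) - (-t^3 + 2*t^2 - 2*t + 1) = -2*t^3 - 4*t^2 - t - 1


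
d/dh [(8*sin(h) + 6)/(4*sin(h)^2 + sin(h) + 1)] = 2*(-16*sin(h)^2 - 24*sin(h) + 1)*cos(h)/(4*sin(h)^2 + sin(h) + 1)^2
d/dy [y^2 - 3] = 2*y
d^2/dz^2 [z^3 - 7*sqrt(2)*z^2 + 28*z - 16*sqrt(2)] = 6*z - 14*sqrt(2)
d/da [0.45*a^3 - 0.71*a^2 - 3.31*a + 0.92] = 1.35*a^2 - 1.42*a - 3.31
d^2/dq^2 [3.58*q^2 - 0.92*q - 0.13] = 7.16000000000000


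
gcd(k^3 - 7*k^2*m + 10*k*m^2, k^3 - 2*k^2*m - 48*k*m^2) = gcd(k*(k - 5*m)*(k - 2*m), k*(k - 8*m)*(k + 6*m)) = k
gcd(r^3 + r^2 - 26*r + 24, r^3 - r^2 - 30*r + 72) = r^2 + 2*r - 24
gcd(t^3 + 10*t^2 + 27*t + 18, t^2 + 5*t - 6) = t + 6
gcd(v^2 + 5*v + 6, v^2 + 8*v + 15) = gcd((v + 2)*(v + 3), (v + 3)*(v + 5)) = v + 3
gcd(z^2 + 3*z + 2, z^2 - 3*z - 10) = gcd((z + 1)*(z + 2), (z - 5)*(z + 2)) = z + 2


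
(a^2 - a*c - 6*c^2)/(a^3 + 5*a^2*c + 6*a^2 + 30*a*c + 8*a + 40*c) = (a^2 - a*c - 6*c^2)/(a^3 + 5*a^2*c + 6*a^2 + 30*a*c + 8*a + 40*c)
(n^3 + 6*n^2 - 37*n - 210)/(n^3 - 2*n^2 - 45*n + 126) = (n + 5)/(n - 3)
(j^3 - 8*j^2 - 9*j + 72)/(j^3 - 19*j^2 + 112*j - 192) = (j + 3)/(j - 8)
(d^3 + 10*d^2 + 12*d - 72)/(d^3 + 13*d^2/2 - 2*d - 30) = 2*(d + 6)/(2*d + 5)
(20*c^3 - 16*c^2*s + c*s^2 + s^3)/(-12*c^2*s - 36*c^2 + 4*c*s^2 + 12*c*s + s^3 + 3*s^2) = (-10*c^2 + 3*c*s + s^2)/(6*c*s + 18*c + s^2 + 3*s)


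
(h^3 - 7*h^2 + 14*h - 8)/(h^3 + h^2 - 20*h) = (h^2 - 3*h + 2)/(h*(h + 5))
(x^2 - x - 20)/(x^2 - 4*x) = (x^2 - x - 20)/(x*(x - 4))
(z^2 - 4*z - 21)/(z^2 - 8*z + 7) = (z + 3)/(z - 1)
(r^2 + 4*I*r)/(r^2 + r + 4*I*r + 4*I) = r/(r + 1)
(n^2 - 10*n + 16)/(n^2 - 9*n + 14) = (n - 8)/(n - 7)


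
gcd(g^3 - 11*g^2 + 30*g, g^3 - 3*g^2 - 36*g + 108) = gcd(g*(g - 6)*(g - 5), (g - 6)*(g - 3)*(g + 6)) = g - 6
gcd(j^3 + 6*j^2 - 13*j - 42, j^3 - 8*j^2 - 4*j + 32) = j + 2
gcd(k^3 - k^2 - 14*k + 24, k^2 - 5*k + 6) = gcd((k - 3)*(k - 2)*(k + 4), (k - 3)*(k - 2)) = k^2 - 5*k + 6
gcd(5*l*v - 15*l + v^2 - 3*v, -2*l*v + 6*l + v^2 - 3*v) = v - 3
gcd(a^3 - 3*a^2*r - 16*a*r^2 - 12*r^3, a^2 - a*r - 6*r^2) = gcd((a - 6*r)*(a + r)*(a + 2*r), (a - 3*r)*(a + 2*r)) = a + 2*r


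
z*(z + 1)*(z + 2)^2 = z^4 + 5*z^3 + 8*z^2 + 4*z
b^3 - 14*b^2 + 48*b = b*(b - 8)*(b - 6)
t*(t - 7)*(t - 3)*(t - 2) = t^4 - 12*t^3 + 41*t^2 - 42*t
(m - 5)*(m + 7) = m^2 + 2*m - 35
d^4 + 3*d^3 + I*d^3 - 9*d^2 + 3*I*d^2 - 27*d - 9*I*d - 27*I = (d - 3)*(d + 3)^2*(d + I)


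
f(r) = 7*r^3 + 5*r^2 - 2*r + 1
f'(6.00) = 814.00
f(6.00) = 1681.00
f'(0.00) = -2.00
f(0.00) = 1.00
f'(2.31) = 133.16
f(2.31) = 109.35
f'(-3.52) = 223.00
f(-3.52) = -235.31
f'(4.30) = 429.29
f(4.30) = 641.40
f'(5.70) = 737.29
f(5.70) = 1448.40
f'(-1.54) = 32.40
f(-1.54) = -9.63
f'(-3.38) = 204.11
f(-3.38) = -205.42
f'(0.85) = 21.67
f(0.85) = 7.21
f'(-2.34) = 89.59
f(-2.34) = -56.63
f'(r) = 21*r^2 + 10*r - 2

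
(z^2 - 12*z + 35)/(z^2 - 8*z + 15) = (z - 7)/(z - 3)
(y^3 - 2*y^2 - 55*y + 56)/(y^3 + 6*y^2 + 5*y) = (y^3 - 2*y^2 - 55*y + 56)/(y*(y^2 + 6*y + 5))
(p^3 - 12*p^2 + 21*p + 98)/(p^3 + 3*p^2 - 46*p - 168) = (p^2 - 5*p - 14)/(p^2 + 10*p + 24)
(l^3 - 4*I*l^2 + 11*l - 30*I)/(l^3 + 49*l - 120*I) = (l^2 + I*l + 6)/(l^2 + 5*I*l + 24)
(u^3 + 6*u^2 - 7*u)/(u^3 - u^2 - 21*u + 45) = u*(u^2 + 6*u - 7)/(u^3 - u^2 - 21*u + 45)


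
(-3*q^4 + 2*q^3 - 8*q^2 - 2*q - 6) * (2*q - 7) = -6*q^5 + 25*q^4 - 30*q^3 + 52*q^2 + 2*q + 42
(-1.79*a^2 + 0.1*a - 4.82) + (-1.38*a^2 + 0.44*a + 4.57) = -3.17*a^2 + 0.54*a - 0.25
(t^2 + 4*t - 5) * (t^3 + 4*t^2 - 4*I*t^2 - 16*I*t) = t^5 + 8*t^4 - 4*I*t^4 + 11*t^3 - 32*I*t^3 - 20*t^2 - 44*I*t^2 + 80*I*t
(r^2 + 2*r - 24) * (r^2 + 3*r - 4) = r^4 + 5*r^3 - 22*r^2 - 80*r + 96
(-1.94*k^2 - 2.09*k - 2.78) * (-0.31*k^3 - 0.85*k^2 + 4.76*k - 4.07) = 0.6014*k^5 + 2.2969*k^4 - 6.5961*k^3 + 0.3104*k^2 - 4.7265*k + 11.3146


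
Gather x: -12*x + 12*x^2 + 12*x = 12*x^2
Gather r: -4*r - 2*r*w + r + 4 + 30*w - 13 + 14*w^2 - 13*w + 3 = r*(-2*w - 3) + 14*w^2 + 17*w - 6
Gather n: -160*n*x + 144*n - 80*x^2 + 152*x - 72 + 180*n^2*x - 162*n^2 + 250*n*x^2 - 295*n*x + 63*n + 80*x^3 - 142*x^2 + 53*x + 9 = n^2*(180*x - 162) + n*(250*x^2 - 455*x + 207) + 80*x^3 - 222*x^2 + 205*x - 63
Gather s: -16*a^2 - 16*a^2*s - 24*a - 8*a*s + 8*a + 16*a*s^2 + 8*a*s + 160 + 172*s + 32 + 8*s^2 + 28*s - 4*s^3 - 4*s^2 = -16*a^2 - 16*a - 4*s^3 + s^2*(16*a + 4) + s*(200 - 16*a^2) + 192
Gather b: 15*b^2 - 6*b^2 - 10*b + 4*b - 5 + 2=9*b^2 - 6*b - 3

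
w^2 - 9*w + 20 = (w - 5)*(w - 4)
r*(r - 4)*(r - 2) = r^3 - 6*r^2 + 8*r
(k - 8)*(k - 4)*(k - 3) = k^3 - 15*k^2 + 68*k - 96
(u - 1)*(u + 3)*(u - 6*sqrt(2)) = u^3 - 6*sqrt(2)*u^2 + 2*u^2 - 12*sqrt(2)*u - 3*u + 18*sqrt(2)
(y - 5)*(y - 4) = y^2 - 9*y + 20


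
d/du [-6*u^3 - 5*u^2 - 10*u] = -18*u^2 - 10*u - 10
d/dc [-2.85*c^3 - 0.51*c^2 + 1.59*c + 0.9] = -8.55*c^2 - 1.02*c + 1.59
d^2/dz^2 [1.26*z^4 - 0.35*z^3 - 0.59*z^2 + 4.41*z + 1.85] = 15.12*z^2 - 2.1*z - 1.18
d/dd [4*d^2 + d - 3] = 8*d + 1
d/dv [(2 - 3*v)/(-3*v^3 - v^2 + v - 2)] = (9*v^3 + 3*v^2 - 3*v - (3*v - 2)*(9*v^2 + 2*v - 1) + 6)/(3*v^3 + v^2 - v + 2)^2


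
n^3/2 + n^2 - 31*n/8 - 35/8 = (n/2 + 1/2)*(n - 5/2)*(n + 7/2)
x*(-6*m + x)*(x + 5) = -6*m*x^2 - 30*m*x + x^3 + 5*x^2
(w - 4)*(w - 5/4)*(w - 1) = w^3 - 25*w^2/4 + 41*w/4 - 5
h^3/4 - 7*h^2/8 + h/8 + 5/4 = (h/4 + 1/4)*(h - 5/2)*(h - 2)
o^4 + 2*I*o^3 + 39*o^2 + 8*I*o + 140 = (o - 5*I)*(o - 2*I)*(o + 2*I)*(o + 7*I)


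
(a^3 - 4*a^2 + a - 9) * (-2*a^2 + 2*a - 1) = -2*a^5 + 10*a^4 - 11*a^3 + 24*a^2 - 19*a + 9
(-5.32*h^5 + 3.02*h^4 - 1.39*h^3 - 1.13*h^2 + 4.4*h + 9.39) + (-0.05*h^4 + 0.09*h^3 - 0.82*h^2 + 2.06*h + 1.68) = -5.32*h^5 + 2.97*h^4 - 1.3*h^3 - 1.95*h^2 + 6.46*h + 11.07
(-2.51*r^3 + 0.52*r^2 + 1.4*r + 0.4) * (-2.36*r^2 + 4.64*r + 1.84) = 5.9236*r^5 - 12.8736*r^4 - 5.5096*r^3 + 6.5088*r^2 + 4.432*r + 0.736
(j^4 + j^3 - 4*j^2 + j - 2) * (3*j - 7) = 3*j^5 - 4*j^4 - 19*j^3 + 31*j^2 - 13*j + 14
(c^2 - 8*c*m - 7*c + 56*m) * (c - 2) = c^3 - 8*c^2*m - 9*c^2 + 72*c*m + 14*c - 112*m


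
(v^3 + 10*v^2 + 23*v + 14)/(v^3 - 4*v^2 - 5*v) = (v^2 + 9*v + 14)/(v*(v - 5))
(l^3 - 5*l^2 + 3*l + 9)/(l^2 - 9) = (l^2 - 2*l - 3)/(l + 3)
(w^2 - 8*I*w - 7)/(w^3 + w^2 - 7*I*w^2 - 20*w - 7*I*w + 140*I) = (w - I)/(w^2 + w - 20)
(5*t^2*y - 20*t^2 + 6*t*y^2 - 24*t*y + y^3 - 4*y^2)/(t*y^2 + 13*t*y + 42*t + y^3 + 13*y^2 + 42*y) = (5*t*y - 20*t + y^2 - 4*y)/(y^2 + 13*y + 42)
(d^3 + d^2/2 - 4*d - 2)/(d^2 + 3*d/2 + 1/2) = (d^2 - 4)/(d + 1)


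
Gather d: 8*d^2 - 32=8*d^2 - 32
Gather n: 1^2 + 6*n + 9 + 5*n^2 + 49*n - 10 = 5*n^2 + 55*n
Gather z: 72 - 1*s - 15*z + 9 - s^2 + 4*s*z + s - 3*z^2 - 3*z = -s^2 - 3*z^2 + z*(4*s - 18) + 81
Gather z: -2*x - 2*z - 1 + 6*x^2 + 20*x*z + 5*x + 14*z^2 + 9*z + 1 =6*x^2 + 3*x + 14*z^2 + z*(20*x + 7)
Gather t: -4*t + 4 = 4 - 4*t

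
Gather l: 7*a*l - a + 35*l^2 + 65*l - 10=-a + 35*l^2 + l*(7*a + 65) - 10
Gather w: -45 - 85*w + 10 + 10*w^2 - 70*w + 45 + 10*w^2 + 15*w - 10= 20*w^2 - 140*w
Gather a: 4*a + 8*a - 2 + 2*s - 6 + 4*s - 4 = 12*a + 6*s - 12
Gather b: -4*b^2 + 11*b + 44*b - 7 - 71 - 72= -4*b^2 + 55*b - 150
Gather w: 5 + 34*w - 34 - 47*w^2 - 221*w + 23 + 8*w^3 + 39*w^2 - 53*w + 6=8*w^3 - 8*w^2 - 240*w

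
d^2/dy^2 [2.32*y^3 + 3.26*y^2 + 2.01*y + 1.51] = 13.92*y + 6.52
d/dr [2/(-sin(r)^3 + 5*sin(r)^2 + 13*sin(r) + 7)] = 2*(3*sin(r) - 13)*cos(r)/((sin(r) - 7)^2*(sin(r) + 1)^3)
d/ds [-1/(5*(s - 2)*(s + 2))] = 2*s/(5*(s - 2)^2*(s + 2)^2)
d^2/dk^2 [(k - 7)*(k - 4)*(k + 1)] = 6*k - 20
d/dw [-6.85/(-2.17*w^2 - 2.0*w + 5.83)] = (-29.729*w - 13.7)/(2.17*w^2 + 2.0*w - 5.83)^2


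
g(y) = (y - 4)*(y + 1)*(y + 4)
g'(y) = (y - 4)*(y + 1) + (y - 4)*(y + 4) + (y + 1)*(y + 4) = 3*y^2 + 2*y - 16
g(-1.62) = 8.29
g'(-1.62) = -11.37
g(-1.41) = 5.74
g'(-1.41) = -12.86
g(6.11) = 151.67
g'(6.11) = 108.22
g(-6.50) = -144.38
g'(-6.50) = 97.75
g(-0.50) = -7.88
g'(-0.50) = -16.25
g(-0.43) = -9.01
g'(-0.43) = -16.31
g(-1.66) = 8.74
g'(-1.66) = -11.05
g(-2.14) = 13.02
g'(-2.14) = -6.54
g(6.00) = 140.00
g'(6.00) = 104.00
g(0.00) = -16.00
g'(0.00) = -16.00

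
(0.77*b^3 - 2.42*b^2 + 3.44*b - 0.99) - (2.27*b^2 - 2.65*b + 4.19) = 0.77*b^3 - 4.69*b^2 + 6.09*b - 5.18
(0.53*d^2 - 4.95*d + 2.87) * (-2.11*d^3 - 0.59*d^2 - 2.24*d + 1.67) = -1.1183*d^5 + 10.1318*d^4 - 4.3224*d^3 + 10.2798*d^2 - 14.6953*d + 4.7929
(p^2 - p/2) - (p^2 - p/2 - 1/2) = 1/2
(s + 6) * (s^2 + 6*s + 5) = s^3 + 12*s^2 + 41*s + 30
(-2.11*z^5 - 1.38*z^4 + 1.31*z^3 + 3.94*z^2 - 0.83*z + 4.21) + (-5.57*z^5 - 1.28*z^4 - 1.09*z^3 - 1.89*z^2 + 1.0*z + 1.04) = -7.68*z^5 - 2.66*z^4 + 0.22*z^3 + 2.05*z^2 + 0.17*z + 5.25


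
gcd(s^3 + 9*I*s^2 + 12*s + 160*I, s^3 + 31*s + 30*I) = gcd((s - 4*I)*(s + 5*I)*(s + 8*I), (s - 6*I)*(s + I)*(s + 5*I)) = s + 5*I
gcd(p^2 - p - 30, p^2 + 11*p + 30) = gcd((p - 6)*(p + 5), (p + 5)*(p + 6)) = p + 5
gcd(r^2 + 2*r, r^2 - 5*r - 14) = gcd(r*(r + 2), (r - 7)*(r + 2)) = r + 2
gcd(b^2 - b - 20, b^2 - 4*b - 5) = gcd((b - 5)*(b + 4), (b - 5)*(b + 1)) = b - 5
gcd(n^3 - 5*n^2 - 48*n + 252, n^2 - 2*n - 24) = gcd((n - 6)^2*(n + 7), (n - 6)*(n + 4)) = n - 6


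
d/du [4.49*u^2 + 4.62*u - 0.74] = 8.98*u + 4.62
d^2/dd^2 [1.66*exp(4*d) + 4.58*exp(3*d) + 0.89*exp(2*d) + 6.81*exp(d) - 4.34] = (26.56*exp(3*d) + 41.22*exp(2*d) + 3.56*exp(d) + 6.81)*exp(d)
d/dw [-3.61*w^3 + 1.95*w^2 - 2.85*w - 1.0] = -10.83*w^2 + 3.9*w - 2.85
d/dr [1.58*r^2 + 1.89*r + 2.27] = 3.16*r + 1.89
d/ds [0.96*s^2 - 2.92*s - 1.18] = 1.92*s - 2.92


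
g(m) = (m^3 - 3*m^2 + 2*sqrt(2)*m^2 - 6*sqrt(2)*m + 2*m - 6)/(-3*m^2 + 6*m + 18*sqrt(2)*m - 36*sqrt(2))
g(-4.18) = 0.23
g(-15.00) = 2.77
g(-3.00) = 0.09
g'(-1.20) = 0.02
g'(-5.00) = -0.17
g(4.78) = 2.21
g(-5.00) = 0.36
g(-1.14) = 0.00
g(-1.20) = 0.00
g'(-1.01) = 0.04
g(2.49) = -0.88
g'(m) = (6*m - 18*sqrt(2) - 6)*(m^3 - 3*m^2 + 2*sqrt(2)*m^2 - 6*sqrt(2)*m + 2*m - 6)/(-3*m^2 + 6*m + 18*sqrt(2)*m - 36*sqrt(2))^2 + (3*m^2 - 6*m + 4*sqrt(2)*m - 6*sqrt(2) + 2)/(-3*m^2 + 6*m + 18*sqrt(2)*m - 36*sqrt(2)) = (-m^4 + 4*m^3 + 12*sqrt(2)*m^3 - 56*sqrt(2)*m^2 + 20*m^2 - 108*m + 72*sqrt(2)*m + 12*sqrt(2) + 156)/(3*(m^4 - 12*sqrt(2)*m^3 - 4*m^3 + 48*sqrt(2)*m^2 + 76*m^2 - 288*m - 48*sqrt(2)*m + 288))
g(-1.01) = 0.01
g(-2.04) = 0.02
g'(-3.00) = -0.10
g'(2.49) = 2.93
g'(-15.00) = -0.28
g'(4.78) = 1.76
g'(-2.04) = -0.05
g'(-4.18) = -0.15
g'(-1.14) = 0.03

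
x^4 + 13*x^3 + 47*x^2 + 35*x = x*(x + 1)*(x + 5)*(x + 7)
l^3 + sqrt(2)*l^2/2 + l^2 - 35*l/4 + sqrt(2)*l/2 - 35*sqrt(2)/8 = (l - 5/2)*(l + 7/2)*(l + sqrt(2)/2)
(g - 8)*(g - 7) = g^2 - 15*g + 56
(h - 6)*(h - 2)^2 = h^3 - 10*h^2 + 28*h - 24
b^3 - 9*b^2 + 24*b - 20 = (b - 5)*(b - 2)^2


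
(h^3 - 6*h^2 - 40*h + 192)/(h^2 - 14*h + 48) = (h^2 + 2*h - 24)/(h - 6)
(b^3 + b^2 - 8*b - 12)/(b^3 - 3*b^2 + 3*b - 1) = (b^3 + b^2 - 8*b - 12)/(b^3 - 3*b^2 + 3*b - 1)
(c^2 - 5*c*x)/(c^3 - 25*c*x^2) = 1/(c + 5*x)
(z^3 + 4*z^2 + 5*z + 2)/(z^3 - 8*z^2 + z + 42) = (z^2 + 2*z + 1)/(z^2 - 10*z + 21)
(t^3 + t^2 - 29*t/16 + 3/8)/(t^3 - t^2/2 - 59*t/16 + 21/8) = (4*t - 1)/(4*t - 7)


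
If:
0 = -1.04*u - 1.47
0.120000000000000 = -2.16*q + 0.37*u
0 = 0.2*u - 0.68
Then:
No Solution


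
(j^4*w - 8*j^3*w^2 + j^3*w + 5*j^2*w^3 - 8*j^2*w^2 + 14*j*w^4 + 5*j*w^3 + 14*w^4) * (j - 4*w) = j^5*w - 12*j^4*w^2 + j^4*w + 37*j^3*w^3 - 12*j^3*w^2 - 6*j^2*w^4 + 37*j^2*w^3 - 56*j*w^5 - 6*j*w^4 - 56*w^5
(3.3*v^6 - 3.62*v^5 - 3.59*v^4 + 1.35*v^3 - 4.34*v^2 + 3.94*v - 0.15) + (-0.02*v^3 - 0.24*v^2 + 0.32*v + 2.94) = 3.3*v^6 - 3.62*v^5 - 3.59*v^4 + 1.33*v^3 - 4.58*v^2 + 4.26*v + 2.79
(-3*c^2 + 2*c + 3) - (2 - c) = -3*c^2 + 3*c + 1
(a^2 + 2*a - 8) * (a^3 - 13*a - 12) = a^5 + 2*a^4 - 21*a^3 - 38*a^2 + 80*a + 96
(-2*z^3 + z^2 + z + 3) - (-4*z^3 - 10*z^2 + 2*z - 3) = 2*z^3 + 11*z^2 - z + 6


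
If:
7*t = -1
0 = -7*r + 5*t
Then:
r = -5/49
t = -1/7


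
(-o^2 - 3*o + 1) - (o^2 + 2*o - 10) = -2*o^2 - 5*o + 11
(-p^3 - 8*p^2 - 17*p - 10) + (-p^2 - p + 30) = -p^3 - 9*p^2 - 18*p + 20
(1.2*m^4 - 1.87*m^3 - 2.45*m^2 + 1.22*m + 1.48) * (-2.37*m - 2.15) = -2.844*m^5 + 1.8519*m^4 + 9.827*m^3 + 2.3761*m^2 - 6.1306*m - 3.182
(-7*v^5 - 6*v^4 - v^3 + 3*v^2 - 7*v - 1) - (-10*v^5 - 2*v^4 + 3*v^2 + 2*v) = 3*v^5 - 4*v^4 - v^3 - 9*v - 1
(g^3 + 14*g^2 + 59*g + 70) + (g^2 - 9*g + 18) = g^3 + 15*g^2 + 50*g + 88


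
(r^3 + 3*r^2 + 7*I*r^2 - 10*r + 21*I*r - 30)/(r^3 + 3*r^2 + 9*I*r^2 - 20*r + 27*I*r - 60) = (r + 2*I)/(r + 4*I)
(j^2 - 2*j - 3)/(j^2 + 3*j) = (j^2 - 2*j - 3)/(j*(j + 3))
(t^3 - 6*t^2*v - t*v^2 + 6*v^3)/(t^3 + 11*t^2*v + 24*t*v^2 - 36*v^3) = (t^2 - 5*t*v - 6*v^2)/(t^2 + 12*t*v + 36*v^2)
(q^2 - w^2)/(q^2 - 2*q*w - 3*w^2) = (q - w)/(q - 3*w)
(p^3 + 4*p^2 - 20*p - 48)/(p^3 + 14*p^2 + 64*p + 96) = (p^2 - 2*p - 8)/(p^2 + 8*p + 16)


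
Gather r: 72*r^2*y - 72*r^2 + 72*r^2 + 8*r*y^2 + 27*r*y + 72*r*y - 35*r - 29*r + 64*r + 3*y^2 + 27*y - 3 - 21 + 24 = 72*r^2*y + r*(8*y^2 + 99*y) + 3*y^2 + 27*y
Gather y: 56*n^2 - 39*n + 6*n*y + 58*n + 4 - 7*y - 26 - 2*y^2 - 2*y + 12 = 56*n^2 + 19*n - 2*y^2 + y*(6*n - 9) - 10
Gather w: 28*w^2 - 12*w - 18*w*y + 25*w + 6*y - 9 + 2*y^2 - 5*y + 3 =28*w^2 + w*(13 - 18*y) + 2*y^2 + y - 6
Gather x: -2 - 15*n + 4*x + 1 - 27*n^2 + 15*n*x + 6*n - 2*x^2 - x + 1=-27*n^2 - 9*n - 2*x^2 + x*(15*n + 3)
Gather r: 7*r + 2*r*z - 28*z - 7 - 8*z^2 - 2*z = r*(2*z + 7) - 8*z^2 - 30*z - 7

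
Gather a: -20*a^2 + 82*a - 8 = -20*a^2 + 82*a - 8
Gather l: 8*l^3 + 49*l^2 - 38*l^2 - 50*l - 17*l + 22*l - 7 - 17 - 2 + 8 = 8*l^3 + 11*l^2 - 45*l - 18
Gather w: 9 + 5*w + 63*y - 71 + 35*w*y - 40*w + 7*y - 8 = w*(35*y - 35) + 70*y - 70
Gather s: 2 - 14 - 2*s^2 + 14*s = -2*s^2 + 14*s - 12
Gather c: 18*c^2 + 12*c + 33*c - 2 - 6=18*c^2 + 45*c - 8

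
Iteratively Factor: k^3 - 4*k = (k)*(k^2 - 4) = k*(k + 2)*(k - 2)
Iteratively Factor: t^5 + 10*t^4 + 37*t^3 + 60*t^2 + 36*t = (t)*(t^4 + 10*t^3 + 37*t^2 + 60*t + 36) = t*(t + 2)*(t^3 + 8*t^2 + 21*t + 18) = t*(t + 2)^2*(t^2 + 6*t + 9) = t*(t + 2)^2*(t + 3)*(t + 3)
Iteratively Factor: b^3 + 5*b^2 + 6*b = (b)*(b^2 + 5*b + 6) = b*(b + 3)*(b + 2)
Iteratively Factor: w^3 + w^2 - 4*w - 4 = (w + 2)*(w^2 - w - 2) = (w + 1)*(w + 2)*(w - 2)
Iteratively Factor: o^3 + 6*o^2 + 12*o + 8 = (o + 2)*(o^2 + 4*o + 4) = (o + 2)^2*(o + 2)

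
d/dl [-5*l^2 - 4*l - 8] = -10*l - 4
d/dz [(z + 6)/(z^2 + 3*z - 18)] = -1/(z^2 - 6*z + 9)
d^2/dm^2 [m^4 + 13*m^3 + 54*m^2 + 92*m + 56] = 12*m^2 + 78*m + 108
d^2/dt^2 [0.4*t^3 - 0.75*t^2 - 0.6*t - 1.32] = 2.4*t - 1.5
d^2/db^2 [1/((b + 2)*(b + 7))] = 2*((b + 2)^2 + (b + 2)*(b + 7) + (b + 7)^2)/((b + 2)^3*(b + 7)^3)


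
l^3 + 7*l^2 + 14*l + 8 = (l + 1)*(l + 2)*(l + 4)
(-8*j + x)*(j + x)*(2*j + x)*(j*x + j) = -16*j^4*x - 16*j^4 - 22*j^3*x^2 - 22*j^3*x - 5*j^2*x^3 - 5*j^2*x^2 + j*x^4 + j*x^3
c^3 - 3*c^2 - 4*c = c*(c - 4)*(c + 1)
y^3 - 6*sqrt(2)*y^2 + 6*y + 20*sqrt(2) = (y - 5*sqrt(2))*(y - 2*sqrt(2))*(y + sqrt(2))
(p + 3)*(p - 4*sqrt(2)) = p^2 - 4*sqrt(2)*p + 3*p - 12*sqrt(2)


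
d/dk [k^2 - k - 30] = 2*k - 1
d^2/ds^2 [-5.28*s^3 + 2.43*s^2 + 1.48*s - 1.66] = 4.86 - 31.68*s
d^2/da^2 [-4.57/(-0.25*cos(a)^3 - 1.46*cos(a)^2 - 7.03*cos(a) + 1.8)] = (553.229576*(-0.096401028277635*sin(a)^2 + 0.375321336760925*cos(a) + 1.0)^2*sin(a)^2 + (32.983975*cos(a) + 13.3444*cos(2*a) + 2.570625*cos(3*a))*(0.25*cos(a)^3 + 1.46*cos(a)^2 + 7.03*cos(a) - 1.8))/(0.25*cos(a)^3 + 1.46*cos(a)^2 + 7.03*cos(a) - 1.8)^3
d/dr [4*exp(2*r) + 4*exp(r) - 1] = (8*exp(r) + 4)*exp(r)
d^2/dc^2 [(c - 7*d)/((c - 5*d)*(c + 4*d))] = 2*(c^3 - 21*c^2*d + 81*c*d^2 - 167*d^3)/(c^6 - 3*c^5*d - 57*c^4*d^2 + 119*c^3*d^3 + 1140*c^2*d^4 - 1200*c*d^5 - 8000*d^6)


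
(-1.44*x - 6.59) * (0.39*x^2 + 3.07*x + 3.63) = -0.5616*x^3 - 6.9909*x^2 - 25.4585*x - 23.9217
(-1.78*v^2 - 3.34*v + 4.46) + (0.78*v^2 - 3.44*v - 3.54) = -1.0*v^2 - 6.78*v + 0.92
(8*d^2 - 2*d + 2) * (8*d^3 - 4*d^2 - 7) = 64*d^5 - 48*d^4 + 24*d^3 - 64*d^2 + 14*d - 14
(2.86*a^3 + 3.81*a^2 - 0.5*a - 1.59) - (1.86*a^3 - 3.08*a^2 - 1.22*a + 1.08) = 1.0*a^3 + 6.89*a^2 + 0.72*a - 2.67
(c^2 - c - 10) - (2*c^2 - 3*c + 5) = -c^2 + 2*c - 15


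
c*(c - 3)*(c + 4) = c^3 + c^2 - 12*c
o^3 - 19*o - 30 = (o - 5)*(o + 2)*(o + 3)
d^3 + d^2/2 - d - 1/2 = (d - 1)*(d + 1/2)*(d + 1)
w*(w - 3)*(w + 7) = w^3 + 4*w^2 - 21*w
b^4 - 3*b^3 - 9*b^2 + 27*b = b*(b - 3)^2*(b + 3)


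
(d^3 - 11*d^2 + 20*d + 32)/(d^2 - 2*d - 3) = (d^2 - 12*d + 32)/(d - 3)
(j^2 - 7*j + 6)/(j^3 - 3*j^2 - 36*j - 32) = (-j^2 + 7*j - 6)/(-j^3 + 3*j^2 + 36*j + 32)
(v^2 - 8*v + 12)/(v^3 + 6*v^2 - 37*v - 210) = (v - 2)/(v^2 + 12*v + 35)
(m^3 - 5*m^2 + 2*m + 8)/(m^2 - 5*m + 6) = (m^2 - 3*m - 4)/(m - 3)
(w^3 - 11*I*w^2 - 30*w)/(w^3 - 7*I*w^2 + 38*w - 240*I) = w*(w - 6*I)/(w^2 - 2*I*w + 48)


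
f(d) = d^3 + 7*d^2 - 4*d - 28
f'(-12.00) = 260.00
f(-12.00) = -700.00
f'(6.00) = 188.00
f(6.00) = 416.00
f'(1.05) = 14.01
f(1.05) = -23.32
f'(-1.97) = -19.94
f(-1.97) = -0.60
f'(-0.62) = -11.53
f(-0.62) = -23.07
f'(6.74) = 226.64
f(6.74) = 569.22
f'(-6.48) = 31.25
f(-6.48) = 19.76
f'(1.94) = 34.45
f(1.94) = -2.11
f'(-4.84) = -1.48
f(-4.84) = 41.96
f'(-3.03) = -18.88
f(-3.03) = 20.57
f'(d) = 3*d^2 + 14*d - 4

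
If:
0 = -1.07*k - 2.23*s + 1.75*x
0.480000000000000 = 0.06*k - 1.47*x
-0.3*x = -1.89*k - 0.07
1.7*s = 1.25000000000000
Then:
No Solution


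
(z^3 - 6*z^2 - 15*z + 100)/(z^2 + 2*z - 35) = (z^2 - z - 20)/(z + 7)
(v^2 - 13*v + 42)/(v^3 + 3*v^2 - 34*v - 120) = (v - 7)/(v^2 + 9*v + 20)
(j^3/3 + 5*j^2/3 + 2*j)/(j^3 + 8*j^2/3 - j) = (j + 2)/(3*j - 1)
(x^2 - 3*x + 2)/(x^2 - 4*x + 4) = (x - 1)/(x - 2)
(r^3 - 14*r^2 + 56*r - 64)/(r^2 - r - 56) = (r^2 - 6*r + 8)/(r + 7)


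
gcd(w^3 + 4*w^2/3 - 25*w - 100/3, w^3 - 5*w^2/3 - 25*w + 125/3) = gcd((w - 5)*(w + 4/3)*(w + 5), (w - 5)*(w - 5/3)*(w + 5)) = w^2 - 25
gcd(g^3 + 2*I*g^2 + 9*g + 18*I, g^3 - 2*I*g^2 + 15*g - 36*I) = g - 3*I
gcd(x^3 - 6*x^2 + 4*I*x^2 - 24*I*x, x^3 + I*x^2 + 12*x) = x^2 + 4*I*x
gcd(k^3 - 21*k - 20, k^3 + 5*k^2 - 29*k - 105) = k - 5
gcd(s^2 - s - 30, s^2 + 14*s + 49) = 1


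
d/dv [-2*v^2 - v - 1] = -4*v - 1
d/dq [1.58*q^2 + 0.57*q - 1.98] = 3.16*q + 0.57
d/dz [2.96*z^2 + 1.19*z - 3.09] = 5.92*z + 1.19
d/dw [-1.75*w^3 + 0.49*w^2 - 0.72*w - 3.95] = -5.25*w^2 + 0.98*w - 0.72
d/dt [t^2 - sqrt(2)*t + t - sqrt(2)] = 2*t - sqrt(2) + 1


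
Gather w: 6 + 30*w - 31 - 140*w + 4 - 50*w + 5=-160*w - 16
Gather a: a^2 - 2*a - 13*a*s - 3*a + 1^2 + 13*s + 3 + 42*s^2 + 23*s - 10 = a^2 + a*(-13*s - 5) + 42*s^2 + 36*s - 6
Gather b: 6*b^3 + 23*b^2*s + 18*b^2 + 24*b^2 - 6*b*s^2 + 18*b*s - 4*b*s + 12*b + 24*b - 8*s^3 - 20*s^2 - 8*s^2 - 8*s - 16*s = 6*b^3 + b^2*(23*s + 42) + b*(-6*s^2 + 14*s + 36) - 8*s^3 - 28*s^2 - 24*s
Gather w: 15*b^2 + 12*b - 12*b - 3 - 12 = 15*b^2 - 15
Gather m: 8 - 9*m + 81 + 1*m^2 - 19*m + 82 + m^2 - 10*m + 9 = 2*m^2 - 38*m + 180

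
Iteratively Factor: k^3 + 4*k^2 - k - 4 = (k - 1)*(k^2 + 5*k + 4) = (k - 1)*(k + 1)*(k + 4)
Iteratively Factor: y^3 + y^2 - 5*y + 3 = (y - 1)*(y^2 + 2*y - 3) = (y - 1)*(y + 3)*(y - 1)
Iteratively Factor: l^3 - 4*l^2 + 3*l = (l - 1)*(l^2 - 3*l) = (l - 3)*(l - 1)*(l)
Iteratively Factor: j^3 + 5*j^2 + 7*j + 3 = (j + 3)*(j^2 + 2*j + 1) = (j + 1)*(j + 3)*(j + 1)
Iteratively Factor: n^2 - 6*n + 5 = (n - 5)*(n - 1)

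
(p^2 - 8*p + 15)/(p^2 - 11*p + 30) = (p - 3)/(p - 6)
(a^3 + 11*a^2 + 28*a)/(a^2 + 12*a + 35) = a*(a + 4)/(a + 5)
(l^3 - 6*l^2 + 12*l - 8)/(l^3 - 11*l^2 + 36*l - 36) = (l^2 - 4*l + 4)/(l^2 - 9*l + 18)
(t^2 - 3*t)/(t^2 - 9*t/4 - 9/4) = 4*t/(4*t + 3)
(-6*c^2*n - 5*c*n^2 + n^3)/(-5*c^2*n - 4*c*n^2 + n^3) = (6*c - n)/(5*c - n)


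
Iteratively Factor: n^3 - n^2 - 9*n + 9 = (n - 1)*(n^2 - 9) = (n - 3)*(n - 1)*(n + 3)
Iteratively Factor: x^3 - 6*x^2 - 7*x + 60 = (x - 5)*(x^2 - x - 12) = (x - 5)*(x - 4)*(x + 3)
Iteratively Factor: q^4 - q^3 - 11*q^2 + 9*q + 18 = (q + 1)*(q^3 - 2*q^2 - 9*q + 18) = (q - 3)*(q + 1)*(q^2 + q - 6) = (q - 3)*(q - 2)*(q + 1)*(q + 3)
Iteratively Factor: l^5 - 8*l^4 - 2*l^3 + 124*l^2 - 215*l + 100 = (l - 5)*(l^4 - 3*l^3 - 17*l^2 + 39*l - 20) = (l - 5)*(l - 1)*(l^3 - 2*l^2 - 19*l + 20) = (l - 5)^2*(l - 1)*(l^2 + 3*l - 4) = (l - 5)^2*(l - 1)^2*(l + 4)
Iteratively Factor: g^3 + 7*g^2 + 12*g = (g)*(g^2 + 7*g + 12) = g*(g + 3)*(g + 4)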